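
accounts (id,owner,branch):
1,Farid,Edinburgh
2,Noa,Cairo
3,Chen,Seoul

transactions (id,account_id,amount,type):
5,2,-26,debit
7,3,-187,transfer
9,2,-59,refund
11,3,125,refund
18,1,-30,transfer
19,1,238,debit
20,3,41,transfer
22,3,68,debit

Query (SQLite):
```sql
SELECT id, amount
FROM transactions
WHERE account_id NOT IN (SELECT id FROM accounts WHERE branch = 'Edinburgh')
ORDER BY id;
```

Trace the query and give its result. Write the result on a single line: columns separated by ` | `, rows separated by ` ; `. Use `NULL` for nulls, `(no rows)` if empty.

5 | -26 ; 7 | -187 ; 9 | -59 ; 11 | 125 ; 20 | 41 ; 22 | 68

Inner query: accounts.id where branch = 'Edinburgh'.
Outer: keep transactions rows whose account_id is not in that set.
Inner query → {1}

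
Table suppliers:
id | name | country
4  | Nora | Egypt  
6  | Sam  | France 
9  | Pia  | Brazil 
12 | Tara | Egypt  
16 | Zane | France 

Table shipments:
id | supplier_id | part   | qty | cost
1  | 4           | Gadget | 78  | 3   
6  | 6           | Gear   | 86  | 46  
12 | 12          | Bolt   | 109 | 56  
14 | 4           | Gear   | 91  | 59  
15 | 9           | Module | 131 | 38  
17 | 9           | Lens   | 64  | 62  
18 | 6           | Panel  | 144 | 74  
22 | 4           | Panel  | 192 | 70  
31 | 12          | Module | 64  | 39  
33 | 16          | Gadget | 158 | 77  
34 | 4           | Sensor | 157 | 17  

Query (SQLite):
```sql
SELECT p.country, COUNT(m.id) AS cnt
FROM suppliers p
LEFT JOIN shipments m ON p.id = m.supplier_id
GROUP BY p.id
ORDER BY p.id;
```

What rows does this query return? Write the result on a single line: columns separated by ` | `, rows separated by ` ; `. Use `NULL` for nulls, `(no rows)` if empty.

Egypt | 4 ; France | 2 ; Brazil | 2 ; Egypt | 2 ; France | 1

LEFT JOIN keeps every suppliers row; unmatched ones get NULL for shipments columns.
Group by suppliers.id and compute COUNT(m.id). COUNT(col) of an all-NULL group is 0.
  4: ids {1, 14, 22, 34} → COUNT(m.id)=4
  6: ids {6, 18} → COUNT(m.id)=2
  9: ids {15, 17} → COUNT(m.id)=2
  12: ids {12, 31} → COUNT(m.id)=2
  16: ids {33} → COUNT(m.id)=1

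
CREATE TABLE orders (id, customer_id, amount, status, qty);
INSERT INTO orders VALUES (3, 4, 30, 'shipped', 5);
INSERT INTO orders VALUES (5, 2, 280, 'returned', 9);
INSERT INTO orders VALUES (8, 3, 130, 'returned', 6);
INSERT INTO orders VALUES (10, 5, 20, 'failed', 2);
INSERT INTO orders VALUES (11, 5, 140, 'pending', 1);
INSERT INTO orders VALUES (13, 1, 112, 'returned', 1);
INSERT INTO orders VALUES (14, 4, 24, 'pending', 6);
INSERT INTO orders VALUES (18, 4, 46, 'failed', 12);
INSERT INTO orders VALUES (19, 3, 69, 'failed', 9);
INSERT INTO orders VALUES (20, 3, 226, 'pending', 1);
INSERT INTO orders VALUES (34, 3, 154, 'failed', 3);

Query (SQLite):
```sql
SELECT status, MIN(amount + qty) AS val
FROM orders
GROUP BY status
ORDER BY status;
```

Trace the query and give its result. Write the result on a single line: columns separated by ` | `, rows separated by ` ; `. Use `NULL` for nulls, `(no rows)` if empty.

failed | 22 ; pending | 30 ; returned | 113 ; shipped | 35

For each row compute amount + qty.
Group by status; take MIN of the expression per group.
  failed: ids {10, 18, 19, 34} → MIN(amount + qty)=22
  pending: ids {11, 14, 20} → MIN(amount + qty)=30
  returned: ids {5, 8, 13} → MIN(amount + qty)=113
  shipped: ids {3} → MIN(amount + qty)=35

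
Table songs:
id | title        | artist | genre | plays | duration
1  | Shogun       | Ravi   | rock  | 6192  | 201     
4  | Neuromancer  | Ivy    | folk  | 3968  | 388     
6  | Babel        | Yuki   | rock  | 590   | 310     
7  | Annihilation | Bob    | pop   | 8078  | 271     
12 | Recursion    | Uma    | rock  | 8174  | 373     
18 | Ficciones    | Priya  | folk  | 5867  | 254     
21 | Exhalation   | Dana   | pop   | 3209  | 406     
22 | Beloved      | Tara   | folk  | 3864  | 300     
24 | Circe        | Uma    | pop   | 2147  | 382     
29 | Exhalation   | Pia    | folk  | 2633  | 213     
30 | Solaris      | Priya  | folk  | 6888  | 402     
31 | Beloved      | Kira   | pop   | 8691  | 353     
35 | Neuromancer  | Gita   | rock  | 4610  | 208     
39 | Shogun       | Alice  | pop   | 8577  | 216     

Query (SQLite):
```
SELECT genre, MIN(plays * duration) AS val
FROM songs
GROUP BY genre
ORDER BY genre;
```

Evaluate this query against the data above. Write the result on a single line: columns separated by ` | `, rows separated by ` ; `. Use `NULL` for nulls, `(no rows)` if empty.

folk | 560829 ; pop | 820154 ; rock | 182900

For each row compute plays * duration.
Group by genre; take MIN of the expression per group.
  folk: ids {4, 18, 22, 29, 30} → MIN(plays * duration)=560829
  pop: ids {7, 21, 24, 31, 39} → MIN(plays * duration)=820154
  rock: ids {1, 6, 12, 35} → MIN(plays * duration)=182900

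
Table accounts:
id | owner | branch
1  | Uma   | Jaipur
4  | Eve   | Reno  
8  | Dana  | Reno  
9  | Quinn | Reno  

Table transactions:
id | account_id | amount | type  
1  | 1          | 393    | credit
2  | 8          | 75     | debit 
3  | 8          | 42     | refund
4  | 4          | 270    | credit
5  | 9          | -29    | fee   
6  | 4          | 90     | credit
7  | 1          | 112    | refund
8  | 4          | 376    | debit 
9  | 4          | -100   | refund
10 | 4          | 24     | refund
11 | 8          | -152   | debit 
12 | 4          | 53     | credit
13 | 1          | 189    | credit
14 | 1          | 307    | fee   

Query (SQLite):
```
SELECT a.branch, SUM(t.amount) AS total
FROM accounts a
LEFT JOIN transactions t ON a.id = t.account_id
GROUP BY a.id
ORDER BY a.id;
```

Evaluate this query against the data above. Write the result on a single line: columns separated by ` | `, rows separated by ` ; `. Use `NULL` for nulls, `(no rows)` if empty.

Jaipur | 1001 ; Reno | 713 ; Reno | -35 ; Reno | -29

LEFT JOIN keeps every accounts row; unmatched ones get NULL for transactions columns.
Group by accounts.id and compute SUM(t.amount). SUM over an all-NULL group is NULL.
  1: ids {1, 7, 13, 14} → SUM(t.amount)=1001
  4: ids {4, 6, 8, 9, 10, 12} → SUM(t.amount)=713
  8: ids {2, 3, 11} → SUM(t.amount)=-35
  9: ids {5} → SUM(t.amount)=-29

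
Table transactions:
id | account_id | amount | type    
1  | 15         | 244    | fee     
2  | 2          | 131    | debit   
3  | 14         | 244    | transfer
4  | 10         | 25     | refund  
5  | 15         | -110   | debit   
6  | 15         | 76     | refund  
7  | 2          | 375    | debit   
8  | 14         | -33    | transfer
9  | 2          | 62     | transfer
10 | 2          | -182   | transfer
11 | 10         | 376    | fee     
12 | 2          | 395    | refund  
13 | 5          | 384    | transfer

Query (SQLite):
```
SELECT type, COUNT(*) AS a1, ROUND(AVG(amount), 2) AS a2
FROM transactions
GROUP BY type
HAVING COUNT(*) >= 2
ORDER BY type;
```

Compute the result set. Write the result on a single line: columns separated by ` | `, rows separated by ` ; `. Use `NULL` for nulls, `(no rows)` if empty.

Group transactions by type.
Per group compute: COUNT(*), ROUND(AVG(amount), 2).
HAVING: drop groups with fewer than 2 rows.
  debit: ids {2, 5, 7} → COUNT(*)=3, ROUND(AVG(amount), 2)=132
  fee: ids {1, 11} → COUNT(*)=2, ROUND(AVG(amount), 2)=310
  refund: ids {4, 6, 12} → COUNT(*)=3, ROUND(AVG(amount), 2)=165.33
  transfer: ids {3, 8, 9, 10, 13} → COUNT(*)=5, ROUND(AVG(amount), 2)=95

debit | 3 | 132 ; fee | 2 | 310 ; refund | 3 | 165.33 ; transfer | 5 | 95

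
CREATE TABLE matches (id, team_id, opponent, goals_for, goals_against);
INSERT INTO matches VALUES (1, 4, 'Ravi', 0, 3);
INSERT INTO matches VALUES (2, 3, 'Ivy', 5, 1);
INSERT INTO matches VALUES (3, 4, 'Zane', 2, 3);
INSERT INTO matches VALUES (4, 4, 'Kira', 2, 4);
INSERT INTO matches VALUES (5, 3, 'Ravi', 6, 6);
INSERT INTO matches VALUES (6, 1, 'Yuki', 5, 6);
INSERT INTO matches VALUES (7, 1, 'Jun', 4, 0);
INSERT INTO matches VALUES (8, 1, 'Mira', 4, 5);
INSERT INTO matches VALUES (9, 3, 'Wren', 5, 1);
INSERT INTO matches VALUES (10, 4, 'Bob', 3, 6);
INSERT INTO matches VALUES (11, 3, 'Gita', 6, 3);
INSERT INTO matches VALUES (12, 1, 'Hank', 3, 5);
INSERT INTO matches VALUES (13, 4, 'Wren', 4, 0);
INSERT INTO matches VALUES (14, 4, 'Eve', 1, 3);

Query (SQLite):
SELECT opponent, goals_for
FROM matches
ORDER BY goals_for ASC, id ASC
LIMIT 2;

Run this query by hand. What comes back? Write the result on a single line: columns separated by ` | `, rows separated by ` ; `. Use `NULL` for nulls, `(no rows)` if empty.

Ravi | 0 ; Eve | 1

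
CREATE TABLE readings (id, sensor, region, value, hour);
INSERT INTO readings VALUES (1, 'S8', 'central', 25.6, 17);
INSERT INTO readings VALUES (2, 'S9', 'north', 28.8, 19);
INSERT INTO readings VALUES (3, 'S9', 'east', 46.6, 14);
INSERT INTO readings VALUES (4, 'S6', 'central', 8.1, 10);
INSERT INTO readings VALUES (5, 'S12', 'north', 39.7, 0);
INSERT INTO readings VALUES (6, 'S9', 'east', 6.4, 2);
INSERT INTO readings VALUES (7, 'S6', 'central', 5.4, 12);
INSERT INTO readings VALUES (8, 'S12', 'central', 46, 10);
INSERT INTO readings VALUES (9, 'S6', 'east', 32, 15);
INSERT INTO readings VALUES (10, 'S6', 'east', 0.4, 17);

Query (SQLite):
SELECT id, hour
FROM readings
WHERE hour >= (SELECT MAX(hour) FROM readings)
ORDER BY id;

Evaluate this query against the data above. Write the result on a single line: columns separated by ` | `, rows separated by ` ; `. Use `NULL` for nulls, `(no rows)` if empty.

2 | 19

Scalar subquery: MAX(hour) over all readings rows = 19.
Keep rows where hour >= that value.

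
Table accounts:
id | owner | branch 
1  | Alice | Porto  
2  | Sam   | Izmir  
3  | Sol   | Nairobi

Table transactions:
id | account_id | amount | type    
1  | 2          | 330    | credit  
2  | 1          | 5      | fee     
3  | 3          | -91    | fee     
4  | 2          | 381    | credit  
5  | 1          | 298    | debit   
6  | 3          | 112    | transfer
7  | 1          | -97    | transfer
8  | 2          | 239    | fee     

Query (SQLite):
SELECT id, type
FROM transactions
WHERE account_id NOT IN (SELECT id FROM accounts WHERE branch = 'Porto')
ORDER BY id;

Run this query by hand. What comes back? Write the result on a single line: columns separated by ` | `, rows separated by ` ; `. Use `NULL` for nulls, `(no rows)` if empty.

1 | credit ; 3 | fee ; 4 | credit ; 6 | transfer ; 8 | fee

Inner query: accounts.id where branch = 'Porto'.
Outer: keep transactions rows whose account_id is not in that set.
Inner query → {1}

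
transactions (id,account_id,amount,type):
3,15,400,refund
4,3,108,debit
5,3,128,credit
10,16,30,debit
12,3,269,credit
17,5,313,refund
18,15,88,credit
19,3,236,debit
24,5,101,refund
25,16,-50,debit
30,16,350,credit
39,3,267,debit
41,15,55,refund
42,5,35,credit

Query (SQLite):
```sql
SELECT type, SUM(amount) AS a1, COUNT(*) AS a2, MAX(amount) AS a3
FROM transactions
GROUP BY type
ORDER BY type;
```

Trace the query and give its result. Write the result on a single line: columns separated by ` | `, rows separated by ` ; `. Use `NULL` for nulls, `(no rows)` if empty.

Group transactions by type.
Per group compute: SUM(amount), COUNT(*), MAX(amount).
  credit: ids {5, 12, 18, 30, 42} → SUM(amount)=870, COUNT(*)=5, MAX(amount)=350
  debit: ids {4, 10, 19, 25, 39} → SUM(amount)=591, COUNT(*)=5, MAX(amount)=267
  refund: ids {3, 17, 24, 41} → SUM(amount)=869, COUNT(*)=4, MAX(amount)=400

credit | 870 | 5 | 350 ; debit | 591 | 5 | 267 ; refund | 869 | 4 | 400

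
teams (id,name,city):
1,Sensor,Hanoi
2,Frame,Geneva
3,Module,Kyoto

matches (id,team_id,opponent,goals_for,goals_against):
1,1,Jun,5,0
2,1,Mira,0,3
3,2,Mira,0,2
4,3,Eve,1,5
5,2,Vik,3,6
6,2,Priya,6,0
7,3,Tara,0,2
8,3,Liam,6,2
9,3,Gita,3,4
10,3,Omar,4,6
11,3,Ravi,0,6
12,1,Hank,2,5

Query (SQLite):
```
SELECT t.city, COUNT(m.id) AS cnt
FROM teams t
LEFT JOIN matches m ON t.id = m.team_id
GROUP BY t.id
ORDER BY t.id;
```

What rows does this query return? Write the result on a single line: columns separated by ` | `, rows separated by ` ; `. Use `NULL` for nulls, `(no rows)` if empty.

LEFT JOIN keeps every teams row; unmatched ones get NULL for matches columns.
Group by teams.id and compute COUNT(m.id). COUNT(col) of an all-NULL group is 0.
  1: ids {1, 2, 12} → COUNT(m.id)=3
  2: ids {3, 5, 6} → COUNT(m.id)=3
  3: ids {4, 7, 8, 9, 10, 11} → COUNT(m.id)=6

Hanoi | 3 ; Geneva | 3 ; Kyoto | 6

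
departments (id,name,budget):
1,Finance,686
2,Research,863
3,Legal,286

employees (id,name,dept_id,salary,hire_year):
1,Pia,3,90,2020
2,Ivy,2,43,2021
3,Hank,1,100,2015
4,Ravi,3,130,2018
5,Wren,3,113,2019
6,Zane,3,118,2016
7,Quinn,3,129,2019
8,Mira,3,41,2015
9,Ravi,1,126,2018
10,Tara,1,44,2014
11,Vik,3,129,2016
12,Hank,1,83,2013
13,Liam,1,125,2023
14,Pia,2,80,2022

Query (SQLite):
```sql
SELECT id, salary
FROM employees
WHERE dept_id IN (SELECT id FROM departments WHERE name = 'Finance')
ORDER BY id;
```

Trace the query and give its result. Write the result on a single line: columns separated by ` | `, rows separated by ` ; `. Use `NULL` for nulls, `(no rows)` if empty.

3 | 100 ; 9 | 126 ; 10 | 44 ; 12 | 83 ; 13 | 125

Inner query: departments.id where name = 'Finance'.
Outer: keep employees rows whose dept_id is in that set.
Inner query → {1}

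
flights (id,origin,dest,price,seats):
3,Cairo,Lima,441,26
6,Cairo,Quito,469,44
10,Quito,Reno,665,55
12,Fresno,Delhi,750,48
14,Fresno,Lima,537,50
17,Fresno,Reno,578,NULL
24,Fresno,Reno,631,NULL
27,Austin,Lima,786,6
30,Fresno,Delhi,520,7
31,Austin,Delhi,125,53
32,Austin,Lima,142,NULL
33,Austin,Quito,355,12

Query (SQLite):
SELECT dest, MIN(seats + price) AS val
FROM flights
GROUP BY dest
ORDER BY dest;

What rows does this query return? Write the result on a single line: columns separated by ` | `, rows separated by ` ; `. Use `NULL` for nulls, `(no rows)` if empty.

For each row compute seats + price.
Group by dest; take MIN of the expression per group.
  Delhi: ids {12, 30, 31} → MIN(seats + price)=178
  Lima: ids {3, 14, 27, 32} → MIN(seats + price)=467
  Quito: ids {6, 33} → MIN(seats + price)=367
  Reno: ids {10, 17, 24} → MIN(seats + price)=720

Delhi | 178 ; Lima | 467 ; Quito | 367 ; Reno | 720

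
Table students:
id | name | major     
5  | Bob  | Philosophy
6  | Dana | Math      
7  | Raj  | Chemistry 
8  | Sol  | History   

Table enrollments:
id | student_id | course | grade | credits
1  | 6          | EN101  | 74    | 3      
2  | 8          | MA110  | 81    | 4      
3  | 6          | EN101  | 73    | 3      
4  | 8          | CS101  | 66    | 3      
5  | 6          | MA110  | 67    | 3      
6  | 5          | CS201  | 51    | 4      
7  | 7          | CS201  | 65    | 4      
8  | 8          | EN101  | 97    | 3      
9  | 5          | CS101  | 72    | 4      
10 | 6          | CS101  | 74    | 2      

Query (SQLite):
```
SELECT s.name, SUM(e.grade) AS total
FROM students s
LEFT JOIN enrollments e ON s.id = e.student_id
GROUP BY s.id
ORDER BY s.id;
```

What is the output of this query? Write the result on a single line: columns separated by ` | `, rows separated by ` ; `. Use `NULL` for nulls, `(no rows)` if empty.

LEFT JOIN keeps every students row; unmatched ones get NULL for enrollments columns.
Group by students.id and compute SUM(e.grade). SUM over an all-NULL group is NULL.
  5: ids {6, 9} → SUM(e.grade)=123
  6: ids {1, 3, 5, 10} → SUM(e.grade)=288
  7: ids {7} → SUM(e.grade)=65
  8: ids {2, 4, 8} → SUM(e.grade)=244

Bob | 123 ; Dana | 288 ; Raj | 65 ; Sol | 244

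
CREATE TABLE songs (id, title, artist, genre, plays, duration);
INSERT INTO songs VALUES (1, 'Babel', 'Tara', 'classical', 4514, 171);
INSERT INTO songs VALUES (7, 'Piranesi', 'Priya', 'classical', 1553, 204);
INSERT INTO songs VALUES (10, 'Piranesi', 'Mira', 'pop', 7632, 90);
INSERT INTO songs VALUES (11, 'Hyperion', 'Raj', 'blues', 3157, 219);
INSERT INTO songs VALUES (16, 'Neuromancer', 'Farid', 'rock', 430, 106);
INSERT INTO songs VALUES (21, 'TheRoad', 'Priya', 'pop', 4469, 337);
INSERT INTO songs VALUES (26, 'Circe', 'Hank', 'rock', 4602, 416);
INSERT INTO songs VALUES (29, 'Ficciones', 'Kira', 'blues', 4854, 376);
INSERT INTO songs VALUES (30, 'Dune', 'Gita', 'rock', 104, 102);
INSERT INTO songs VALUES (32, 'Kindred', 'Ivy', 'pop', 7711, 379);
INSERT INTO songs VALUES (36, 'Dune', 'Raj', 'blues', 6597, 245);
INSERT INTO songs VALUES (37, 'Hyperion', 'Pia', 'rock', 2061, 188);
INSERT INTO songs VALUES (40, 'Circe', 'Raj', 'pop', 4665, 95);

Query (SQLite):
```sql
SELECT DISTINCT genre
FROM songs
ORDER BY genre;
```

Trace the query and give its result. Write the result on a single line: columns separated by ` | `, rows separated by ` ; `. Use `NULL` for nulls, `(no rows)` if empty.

blues ; classical ; pop ; rock

Collect distinct genre values from songs.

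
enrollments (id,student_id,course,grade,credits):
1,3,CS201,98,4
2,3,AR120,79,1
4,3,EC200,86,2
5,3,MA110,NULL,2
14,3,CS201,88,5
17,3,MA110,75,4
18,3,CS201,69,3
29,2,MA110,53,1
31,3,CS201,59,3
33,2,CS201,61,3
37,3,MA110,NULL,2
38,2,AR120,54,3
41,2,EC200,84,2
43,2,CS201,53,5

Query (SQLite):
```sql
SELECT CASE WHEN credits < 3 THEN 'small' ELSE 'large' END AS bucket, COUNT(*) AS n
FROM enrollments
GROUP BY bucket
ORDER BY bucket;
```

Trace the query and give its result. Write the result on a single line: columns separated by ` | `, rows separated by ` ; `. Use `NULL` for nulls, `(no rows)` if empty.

Bucket rows by credits < 3 → 'small' else 'large'; count each bucket.

large | 8 ; small | 6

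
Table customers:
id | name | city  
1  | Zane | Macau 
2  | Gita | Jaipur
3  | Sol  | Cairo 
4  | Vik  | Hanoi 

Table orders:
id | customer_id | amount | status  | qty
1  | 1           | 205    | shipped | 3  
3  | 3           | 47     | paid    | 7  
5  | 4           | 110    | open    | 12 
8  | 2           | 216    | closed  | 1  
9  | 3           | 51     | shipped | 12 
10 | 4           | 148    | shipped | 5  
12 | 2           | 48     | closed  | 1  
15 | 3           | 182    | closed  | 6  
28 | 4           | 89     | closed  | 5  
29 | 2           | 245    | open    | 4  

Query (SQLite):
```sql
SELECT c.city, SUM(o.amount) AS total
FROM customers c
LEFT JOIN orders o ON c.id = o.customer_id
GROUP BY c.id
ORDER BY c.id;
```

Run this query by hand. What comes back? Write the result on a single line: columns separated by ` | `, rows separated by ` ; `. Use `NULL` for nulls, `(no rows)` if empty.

LEFT JOIN keeps every customers row; unmatched ones get NULL for orders columns.
Group by customers.id and compute SUM(o.amount). SUM over an all-NULL group is NULL.
  1: ids {1} → SUM(o.amount)=205
  2: ids {8, 12, 29} → SUM(o.amount)=509
  3: ids {3, 9, 15} → SUM(o.amount)=280
  4: ids {5, 10, 28} → SUM(o.amount)=347

Macau | 205 ; Jaipur | 509 ; Cairo | 280 ; Hanoi | 347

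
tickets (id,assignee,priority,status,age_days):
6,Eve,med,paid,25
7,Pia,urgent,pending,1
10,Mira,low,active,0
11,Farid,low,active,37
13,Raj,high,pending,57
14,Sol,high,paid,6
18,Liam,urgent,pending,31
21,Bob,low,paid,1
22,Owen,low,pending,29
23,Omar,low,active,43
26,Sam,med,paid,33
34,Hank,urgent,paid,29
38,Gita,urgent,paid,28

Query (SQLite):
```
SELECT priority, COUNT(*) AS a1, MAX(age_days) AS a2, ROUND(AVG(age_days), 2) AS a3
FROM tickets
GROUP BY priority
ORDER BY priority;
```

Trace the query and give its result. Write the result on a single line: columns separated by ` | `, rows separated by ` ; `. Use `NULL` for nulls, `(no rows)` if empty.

Group tickets by priority.
Per group compute: COUNT(*), MAX(age_days), ROUND(AVG(age_days), 2).
  high: ids {13, 14} → COUNT(*)=2, MAX(age_days)=57, ROUND(AVG(age_days), 2)=31.5
  low: ids {10, 11, 21, 22, 23} → COUNT(*)=5, MAX(age_days)=43, ROUND(AVG(age_days), 2)=22
  med: ids {6, 26} → COUNT(*)=2, MAX(age_days)=33, ROUND(AVG(age_days), 2)=29
  urgent: ids {7, 18, 34, 38} → COUNT(*)=4, MAX(age_days)=31, ROUND(AVG(age_days), 2)=22.25

high | 2 | 57 | 31.5 ; low | 5 | 43 | 22 ; med | 2 | 33 | 29 ; urgent | 4 | 31 | 22.25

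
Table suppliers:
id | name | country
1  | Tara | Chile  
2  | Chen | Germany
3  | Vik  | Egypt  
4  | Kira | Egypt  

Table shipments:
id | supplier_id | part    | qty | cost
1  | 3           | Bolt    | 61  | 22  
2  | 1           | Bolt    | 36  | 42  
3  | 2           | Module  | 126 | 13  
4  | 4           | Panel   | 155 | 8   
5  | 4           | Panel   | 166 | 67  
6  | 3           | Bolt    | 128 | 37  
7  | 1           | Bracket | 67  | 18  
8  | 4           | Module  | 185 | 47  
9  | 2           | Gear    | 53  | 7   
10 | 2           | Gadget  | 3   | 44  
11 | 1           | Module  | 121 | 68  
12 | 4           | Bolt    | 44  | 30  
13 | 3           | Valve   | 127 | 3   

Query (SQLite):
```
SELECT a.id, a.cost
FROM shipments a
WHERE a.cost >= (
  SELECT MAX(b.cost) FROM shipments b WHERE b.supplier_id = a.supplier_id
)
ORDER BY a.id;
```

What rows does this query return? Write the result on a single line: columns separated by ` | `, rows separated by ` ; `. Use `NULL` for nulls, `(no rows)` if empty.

For each shipments row a, compute MAX(cost) over rows sharing a.supplier_id.
Keep row a if a.cost >= that per-group MAX.
  supplier_id=1: MAX(cost) = 68
  supplier_id=2: MAX(cost) = 44
  supplier_id=3: MAX(cost) = 37
  supplier_id=4: MAX(cost) = 67

5 | 67 ; 6 | 37 ; 10 | 44 ; 11 | 68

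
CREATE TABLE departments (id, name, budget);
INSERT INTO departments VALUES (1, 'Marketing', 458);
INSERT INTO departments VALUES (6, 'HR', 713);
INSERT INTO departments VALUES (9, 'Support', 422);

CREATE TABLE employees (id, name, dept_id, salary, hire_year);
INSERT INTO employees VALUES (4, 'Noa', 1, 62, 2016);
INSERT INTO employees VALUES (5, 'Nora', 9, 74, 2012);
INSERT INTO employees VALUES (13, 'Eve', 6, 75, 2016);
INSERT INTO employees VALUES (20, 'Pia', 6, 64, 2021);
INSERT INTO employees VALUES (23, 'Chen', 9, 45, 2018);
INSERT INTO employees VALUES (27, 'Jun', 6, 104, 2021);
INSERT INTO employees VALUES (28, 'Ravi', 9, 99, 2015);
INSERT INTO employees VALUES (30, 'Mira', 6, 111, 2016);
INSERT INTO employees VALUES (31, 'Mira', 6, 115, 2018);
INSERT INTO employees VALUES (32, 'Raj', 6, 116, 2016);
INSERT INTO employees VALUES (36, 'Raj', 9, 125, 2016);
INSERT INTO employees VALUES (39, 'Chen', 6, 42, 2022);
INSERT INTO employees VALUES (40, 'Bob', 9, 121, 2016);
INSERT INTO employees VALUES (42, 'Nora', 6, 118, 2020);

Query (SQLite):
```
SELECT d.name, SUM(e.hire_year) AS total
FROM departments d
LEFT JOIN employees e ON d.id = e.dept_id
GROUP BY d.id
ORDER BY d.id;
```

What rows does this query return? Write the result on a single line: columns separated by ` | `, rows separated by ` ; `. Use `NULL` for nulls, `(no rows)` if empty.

LEFT JOIN keeps every departments row; unmatched ones get NULL for employees columns.
Group by departments.id and compute SUM(e.hire_year). SUM over an all-NULL group is NULL.
  1: ids {4} → SUM(e.hire_year)=2016
  6: ids {13, 20, 27, 30, 31, 32, 39, 42} → SUM(e.hire_year)=16150
  9: ids {5, 23, 28, 36, 40} → SUM(e.hire_year)=10077

Marketing | 2016 ; HR | 16150 ; Support | 10077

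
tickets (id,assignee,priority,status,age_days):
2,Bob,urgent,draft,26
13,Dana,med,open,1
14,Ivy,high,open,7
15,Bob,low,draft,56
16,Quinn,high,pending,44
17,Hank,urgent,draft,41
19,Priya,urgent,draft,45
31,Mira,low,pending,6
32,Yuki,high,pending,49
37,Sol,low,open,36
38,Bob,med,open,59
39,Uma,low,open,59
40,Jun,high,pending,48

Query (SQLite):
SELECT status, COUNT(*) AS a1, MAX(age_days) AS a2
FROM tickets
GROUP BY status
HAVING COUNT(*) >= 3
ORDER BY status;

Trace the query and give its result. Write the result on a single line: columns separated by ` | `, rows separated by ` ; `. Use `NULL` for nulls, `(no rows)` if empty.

draft | 4 | 56 ; open | 5 | 59 ; pending | 4 | 49

Group tickets by status.
Per group compute: COUNT(*), MAX(age_days).
HAVING: drop groups with fewer than 3 rows.
  draft: ids {2, 15, 17, 19} → COUNT(*)=4, MAX(age_days)=56
  open: ids {13, 14, 37, 38, 39} → COUNT(*)=5, MAX(age_days)=59
  pending: ids {16, 31, 32, 40} → COUNT(*)=4, MAX(age_days)=49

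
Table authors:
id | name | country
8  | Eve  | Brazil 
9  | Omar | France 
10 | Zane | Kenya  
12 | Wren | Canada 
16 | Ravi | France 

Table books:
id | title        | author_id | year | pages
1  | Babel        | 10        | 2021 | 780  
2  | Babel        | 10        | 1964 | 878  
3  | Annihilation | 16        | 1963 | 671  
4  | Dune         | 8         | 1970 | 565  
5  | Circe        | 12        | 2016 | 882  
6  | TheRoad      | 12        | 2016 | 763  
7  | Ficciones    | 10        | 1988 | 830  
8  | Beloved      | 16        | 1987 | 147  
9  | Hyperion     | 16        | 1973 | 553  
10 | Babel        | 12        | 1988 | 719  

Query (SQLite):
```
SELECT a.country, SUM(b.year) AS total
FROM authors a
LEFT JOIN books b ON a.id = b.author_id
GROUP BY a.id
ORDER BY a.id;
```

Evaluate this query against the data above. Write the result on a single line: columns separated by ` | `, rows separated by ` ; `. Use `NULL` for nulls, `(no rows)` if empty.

Brazil | 1970 ; France | NULL ; Kenya | 5973 ; Canada | 6020 ; France | 5923

LEFT JOIN keeps every authors row; unmatched ones get NULL for books columns.
Group by authors.id and compute SUM(b.year). SUM over an all-NULL group is NULL.
  8: ids {4} → SUM(b.year)=1970
  9: ids {—} → SUM(b.year)=NULL
  10: ids {1, 2, 7} → SUM(b.year)=5973
  12: ids {5, 6, 10} → SUM(b.year)=6020
  16: ids {3, 8, 9} → SUM(b.year)=5923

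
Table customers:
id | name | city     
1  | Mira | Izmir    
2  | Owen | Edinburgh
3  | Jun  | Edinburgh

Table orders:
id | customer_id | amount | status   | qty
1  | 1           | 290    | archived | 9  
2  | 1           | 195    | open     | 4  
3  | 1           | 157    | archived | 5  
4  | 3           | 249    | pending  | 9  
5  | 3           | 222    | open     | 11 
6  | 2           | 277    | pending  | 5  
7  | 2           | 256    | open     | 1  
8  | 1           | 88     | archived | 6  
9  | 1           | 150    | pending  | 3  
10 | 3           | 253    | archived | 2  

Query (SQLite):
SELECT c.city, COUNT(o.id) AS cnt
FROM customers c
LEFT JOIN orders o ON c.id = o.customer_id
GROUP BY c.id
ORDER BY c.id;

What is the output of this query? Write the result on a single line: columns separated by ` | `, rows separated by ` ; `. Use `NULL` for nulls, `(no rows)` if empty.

LEFT JOIN keeps every customers row; unmatched ones get NULL for orders columns.
Group by customers.id and compute COUNT(o.id). COUNT(col) of an all-NULL group is 0.
  1: ids {1, 2, 3, 8, 9} → COUNT(o.id)=5
  2: ids {6, 7} → COUNT(o.id)=2
  3: ids {4, 5, 10} → COUNT(o.id)=3

Izmir | 5 ; Edinburgh | 2 ; Edinburgh | 3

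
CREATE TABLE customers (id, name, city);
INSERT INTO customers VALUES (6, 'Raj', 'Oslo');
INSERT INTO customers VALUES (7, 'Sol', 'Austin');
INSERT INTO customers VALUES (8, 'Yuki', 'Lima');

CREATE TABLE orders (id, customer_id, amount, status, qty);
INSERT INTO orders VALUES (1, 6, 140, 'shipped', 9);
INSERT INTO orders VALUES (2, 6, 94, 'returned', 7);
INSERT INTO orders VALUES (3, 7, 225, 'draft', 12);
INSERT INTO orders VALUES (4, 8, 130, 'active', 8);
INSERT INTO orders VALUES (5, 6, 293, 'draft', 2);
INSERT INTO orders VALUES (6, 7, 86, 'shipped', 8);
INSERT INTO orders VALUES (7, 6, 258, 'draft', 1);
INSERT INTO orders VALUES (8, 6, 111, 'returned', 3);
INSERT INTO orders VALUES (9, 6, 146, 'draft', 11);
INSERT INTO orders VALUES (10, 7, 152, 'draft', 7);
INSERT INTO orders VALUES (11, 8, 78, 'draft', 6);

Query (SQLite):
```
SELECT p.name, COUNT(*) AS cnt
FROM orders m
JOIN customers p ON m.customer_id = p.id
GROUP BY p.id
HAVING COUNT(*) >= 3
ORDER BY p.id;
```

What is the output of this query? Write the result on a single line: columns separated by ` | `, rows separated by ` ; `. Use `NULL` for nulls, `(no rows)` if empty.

Raj | 6 ; Sol | 3

Join each orders row to its customers via customer_id.
Group joined rows by customers.id; compute COUNT(*) per group.
HAVING: keep groups with count ≥ 3.
  6: ids {1, 2, 5, 7, 8, 9} → COUNT(*)=6
  7: ids {3, 6, 10} → COUNT(*)=3
  8: ids {4, 11} → COUNT(*)=2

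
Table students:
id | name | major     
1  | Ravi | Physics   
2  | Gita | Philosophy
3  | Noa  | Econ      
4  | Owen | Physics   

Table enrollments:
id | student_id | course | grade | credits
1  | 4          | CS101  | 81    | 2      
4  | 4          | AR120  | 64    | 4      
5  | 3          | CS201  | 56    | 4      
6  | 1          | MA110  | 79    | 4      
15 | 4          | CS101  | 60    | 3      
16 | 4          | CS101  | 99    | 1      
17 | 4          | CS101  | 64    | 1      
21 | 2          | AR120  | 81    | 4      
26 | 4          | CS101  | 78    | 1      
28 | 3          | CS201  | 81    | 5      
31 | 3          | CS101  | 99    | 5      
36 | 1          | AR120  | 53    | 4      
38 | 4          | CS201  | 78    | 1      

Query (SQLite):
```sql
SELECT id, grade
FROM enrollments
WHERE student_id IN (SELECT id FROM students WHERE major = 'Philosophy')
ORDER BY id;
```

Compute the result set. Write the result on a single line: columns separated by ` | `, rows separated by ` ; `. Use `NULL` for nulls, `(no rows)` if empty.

Inner query: students.id where major = 'Philosophy'.
Outer: keep enrollments rows whose student_id is in that set.
Inner query → {2}

21 | 81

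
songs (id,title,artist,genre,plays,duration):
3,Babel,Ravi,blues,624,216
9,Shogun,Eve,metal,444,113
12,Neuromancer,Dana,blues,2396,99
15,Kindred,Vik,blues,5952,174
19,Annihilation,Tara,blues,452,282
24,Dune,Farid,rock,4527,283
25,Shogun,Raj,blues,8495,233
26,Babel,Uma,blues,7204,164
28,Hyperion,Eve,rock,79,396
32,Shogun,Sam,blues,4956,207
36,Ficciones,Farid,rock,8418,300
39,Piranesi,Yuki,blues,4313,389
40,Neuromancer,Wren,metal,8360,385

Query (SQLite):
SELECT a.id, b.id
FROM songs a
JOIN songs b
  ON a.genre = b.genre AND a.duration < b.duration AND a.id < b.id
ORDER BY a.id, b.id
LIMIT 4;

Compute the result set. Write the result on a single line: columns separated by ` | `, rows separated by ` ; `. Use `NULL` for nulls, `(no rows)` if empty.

3 | 19 ; 3 | 25 ; 3 | 39 ; 9 | 40

Pairs (a,b) with same genre, a.duration < b.duration, a.id < b.id.
genre groups: blues:{3,12,15,19,25,26,32,39} metal:{9,40} rock:{24,28,36}
Ordered by (a.id, b.id); first 4.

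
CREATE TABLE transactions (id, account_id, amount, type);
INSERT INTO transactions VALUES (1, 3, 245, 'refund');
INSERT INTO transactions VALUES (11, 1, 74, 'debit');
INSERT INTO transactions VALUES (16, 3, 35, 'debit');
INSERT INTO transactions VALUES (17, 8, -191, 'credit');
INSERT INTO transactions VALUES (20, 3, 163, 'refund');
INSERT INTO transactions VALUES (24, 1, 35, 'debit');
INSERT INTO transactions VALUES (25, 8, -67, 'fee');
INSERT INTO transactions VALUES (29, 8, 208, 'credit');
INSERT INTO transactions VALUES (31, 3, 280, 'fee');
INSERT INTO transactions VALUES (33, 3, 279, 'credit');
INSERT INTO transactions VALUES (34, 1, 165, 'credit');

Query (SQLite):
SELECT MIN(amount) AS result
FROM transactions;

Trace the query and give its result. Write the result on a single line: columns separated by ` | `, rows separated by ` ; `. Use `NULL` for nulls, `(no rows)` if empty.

-191

All amount values: [245, 74, 35, -191, 163, 35, -67, 208, 280, 279, 165].
MIN of non-NULL values = -191.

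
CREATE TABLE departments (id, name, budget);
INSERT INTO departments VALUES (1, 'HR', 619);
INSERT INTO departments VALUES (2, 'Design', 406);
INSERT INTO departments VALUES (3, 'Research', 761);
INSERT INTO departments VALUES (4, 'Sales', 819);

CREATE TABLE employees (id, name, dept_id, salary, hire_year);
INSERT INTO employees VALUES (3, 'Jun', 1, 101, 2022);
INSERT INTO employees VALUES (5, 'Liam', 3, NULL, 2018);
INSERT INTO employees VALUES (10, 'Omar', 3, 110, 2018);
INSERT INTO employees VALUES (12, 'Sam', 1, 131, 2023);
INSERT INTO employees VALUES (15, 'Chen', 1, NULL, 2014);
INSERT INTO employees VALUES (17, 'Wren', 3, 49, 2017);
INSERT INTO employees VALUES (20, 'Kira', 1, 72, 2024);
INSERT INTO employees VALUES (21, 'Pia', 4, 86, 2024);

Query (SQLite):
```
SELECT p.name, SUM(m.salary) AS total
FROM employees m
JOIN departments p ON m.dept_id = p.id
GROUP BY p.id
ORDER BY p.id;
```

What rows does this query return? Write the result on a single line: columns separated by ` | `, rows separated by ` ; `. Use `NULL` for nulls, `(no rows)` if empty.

Join each employees row to its departments via dept_id.
Group joined rows by departments.id; compute SUM(m.salary) per group.
  1: ids {3, 12, 15, 20} → SUM(m.salary)=304
  3: ids {5, 10, 17} → SUM(m.salary)=159
  4: ids {21} → SUM(m.salary)=86

HR | 304 ; Research | 159 ; Sales | 86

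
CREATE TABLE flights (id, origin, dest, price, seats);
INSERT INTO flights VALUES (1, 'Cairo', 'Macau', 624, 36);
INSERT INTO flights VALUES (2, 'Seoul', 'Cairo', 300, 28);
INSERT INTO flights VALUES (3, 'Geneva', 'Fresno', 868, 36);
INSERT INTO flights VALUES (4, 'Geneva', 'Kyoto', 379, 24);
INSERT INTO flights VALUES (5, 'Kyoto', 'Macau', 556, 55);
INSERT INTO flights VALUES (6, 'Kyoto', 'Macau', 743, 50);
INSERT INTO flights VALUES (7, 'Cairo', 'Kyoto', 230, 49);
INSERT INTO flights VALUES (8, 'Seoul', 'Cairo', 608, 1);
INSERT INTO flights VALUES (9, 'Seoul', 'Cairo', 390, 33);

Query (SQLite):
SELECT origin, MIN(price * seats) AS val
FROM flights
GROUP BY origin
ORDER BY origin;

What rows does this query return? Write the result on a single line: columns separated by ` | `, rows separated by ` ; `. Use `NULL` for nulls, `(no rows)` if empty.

Cairo | 11270 ; Geneva | 9096 ; Kyoto | 30580 ; Seoul | 608

For each row compute price * seats.
Group by origin; take MIN of the expression per group.
  Cairo: ids {1, 7} → MIN(price * seats)=11270
  Geneva: ids {3, 4} → MIN(price * seats)=9096
  Kyoto: ids {5, 6} → MIN(price * seats)=30580
  Seoul: ids {2, 8, 9} → MIN(price * seats)=608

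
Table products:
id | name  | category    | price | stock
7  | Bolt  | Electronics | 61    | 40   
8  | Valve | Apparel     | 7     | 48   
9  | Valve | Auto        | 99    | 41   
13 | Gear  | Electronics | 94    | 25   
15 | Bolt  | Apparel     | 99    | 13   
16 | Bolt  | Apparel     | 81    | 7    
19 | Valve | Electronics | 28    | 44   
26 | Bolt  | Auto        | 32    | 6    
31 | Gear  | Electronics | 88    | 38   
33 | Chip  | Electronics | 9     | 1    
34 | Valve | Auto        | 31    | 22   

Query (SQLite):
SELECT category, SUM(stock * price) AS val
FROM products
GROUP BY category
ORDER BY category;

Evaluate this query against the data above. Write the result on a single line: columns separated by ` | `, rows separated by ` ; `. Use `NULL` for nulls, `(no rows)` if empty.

Apparel | 2190 ; Auto | 4933 ; Electronics | 9375

For each row compute stock * price.
Group by category; take SUM of the expression per group.
  Apparel: ids {8, 15, 16} → SUM(stock * price)=2190
  Auto: ids {9, 26, 34} → SUM(stock * price)=4933
  Electronics: ids {7, 13, 19, 31, 33} → SUM(stock * price)=9375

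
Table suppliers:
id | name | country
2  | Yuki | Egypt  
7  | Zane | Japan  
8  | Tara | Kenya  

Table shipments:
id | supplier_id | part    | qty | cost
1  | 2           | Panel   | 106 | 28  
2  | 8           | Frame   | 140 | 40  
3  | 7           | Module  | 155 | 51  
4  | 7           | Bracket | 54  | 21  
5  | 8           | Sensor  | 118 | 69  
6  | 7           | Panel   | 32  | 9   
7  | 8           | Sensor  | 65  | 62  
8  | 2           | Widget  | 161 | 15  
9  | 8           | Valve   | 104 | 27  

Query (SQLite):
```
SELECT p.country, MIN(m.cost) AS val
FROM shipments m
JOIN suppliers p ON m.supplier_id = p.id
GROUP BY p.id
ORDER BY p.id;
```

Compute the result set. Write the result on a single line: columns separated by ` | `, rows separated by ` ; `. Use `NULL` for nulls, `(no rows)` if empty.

Egypt | 15 ; Japan | 9 ; Kenya | 27

Join each shipments row to its suppliers via supplier_id.
Group joined rows by suppliers.id; compute MIN(m.cost) per group.
  2: ids {1, 8} → MIN(m.cost)=15
  7: ids {3, 4, 6} → MIN(m.cost)=9
  8: ids {2, 5, 7, 9} → MIN(m.cost)=27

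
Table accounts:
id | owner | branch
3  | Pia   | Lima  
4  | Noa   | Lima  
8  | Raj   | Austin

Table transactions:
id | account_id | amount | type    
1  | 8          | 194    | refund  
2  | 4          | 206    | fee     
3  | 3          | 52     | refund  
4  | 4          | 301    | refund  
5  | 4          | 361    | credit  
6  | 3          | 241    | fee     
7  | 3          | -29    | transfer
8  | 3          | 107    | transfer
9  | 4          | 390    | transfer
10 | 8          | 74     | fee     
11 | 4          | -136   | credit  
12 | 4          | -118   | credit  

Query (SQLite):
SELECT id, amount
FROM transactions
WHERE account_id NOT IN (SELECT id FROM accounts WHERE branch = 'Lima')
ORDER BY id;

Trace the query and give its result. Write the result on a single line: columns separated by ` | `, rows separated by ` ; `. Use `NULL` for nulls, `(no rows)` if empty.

1 | 194 ; 10 | 74

Inner query: accounts.id where branch = 'Lima'.
Outer: keep transactions rows whose account_id is not in that set.
Inner query → {3, 4}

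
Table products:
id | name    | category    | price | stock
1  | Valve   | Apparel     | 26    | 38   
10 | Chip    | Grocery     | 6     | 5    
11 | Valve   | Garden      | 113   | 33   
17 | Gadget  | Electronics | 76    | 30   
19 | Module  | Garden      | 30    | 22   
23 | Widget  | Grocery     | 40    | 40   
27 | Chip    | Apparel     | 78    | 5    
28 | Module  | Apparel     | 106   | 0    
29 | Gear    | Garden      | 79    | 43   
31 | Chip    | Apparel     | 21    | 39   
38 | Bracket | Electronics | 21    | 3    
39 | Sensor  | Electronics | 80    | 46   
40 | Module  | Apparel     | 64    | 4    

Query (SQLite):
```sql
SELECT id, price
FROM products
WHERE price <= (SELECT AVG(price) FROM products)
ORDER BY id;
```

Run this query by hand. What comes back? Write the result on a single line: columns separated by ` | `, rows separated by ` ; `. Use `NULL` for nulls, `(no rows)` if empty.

Scalar subquery: AVG(price) over all products rows = 56.923077 (≈; comparison uses full precision).
Keep rows where price <= that value.

1 | 26 ; 10 | 6 ; 19 | 30 ; 23 | 40 ; 31 | 21 ; 38 | 21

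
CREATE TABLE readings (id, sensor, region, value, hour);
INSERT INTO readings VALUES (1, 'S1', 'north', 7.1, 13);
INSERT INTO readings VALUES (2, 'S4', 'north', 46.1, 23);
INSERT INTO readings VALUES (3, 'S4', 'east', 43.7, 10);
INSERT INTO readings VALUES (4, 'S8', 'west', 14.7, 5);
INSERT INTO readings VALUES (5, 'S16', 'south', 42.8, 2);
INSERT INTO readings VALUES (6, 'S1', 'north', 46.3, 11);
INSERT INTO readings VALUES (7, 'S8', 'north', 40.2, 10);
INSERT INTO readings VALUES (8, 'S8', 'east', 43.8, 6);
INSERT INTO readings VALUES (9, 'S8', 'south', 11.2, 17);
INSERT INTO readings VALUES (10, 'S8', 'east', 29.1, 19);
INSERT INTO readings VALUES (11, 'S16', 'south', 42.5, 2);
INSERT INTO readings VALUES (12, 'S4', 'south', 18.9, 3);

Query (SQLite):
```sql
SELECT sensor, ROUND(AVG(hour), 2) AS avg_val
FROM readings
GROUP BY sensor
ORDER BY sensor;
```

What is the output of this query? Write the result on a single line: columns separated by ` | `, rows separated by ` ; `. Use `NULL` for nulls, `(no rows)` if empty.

Partition readings by sensor; compute ROUND(AVG(hour), 2) within each group.
  S1: ids {1, 6} → ROUND(AVG(hour), 2)=12
  S16: ids {5, 11} → ROUND(AVG(hour), 2)=2
  S4: ids {2, 3, 12} → ROUND(AVG(hour), 2)=12
  S8: ids {4, 7, 8, 9, 10} → ROUND(AVG(hour), 2)=11.4

S1 | 12 ; S16 | 2 ; S4 | 12 ; S8 | 11.4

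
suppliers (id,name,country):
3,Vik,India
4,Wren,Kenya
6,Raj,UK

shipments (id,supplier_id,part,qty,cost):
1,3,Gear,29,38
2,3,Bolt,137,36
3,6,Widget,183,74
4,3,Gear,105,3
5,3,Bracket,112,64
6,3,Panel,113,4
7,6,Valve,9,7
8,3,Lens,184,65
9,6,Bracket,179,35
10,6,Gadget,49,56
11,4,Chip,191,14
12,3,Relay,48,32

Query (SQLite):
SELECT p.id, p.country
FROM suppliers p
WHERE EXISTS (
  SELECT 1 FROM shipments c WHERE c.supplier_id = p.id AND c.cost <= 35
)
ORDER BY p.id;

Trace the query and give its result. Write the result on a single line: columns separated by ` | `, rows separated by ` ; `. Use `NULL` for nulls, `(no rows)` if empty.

3 | India ; 4 | Kenya ; 6 | UK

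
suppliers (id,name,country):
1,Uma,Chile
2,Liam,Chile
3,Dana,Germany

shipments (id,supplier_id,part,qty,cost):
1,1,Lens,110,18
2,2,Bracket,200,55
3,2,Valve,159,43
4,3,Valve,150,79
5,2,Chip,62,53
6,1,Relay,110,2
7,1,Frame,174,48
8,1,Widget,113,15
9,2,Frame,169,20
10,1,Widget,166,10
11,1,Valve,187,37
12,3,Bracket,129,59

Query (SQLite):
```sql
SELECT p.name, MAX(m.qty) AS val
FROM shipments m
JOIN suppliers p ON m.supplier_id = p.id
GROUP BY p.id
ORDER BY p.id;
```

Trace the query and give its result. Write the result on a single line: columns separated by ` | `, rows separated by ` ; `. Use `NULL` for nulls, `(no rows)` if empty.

Join each shipments row to its suppliers via supplier_id.
Group joined rows by suppliers.id; compute MAX(m.qty) per group.
  1: ids {1, 6, 7, 8, 10, 11} → MAX(m.qty)=187
  2: ids {2, 3, 5, 9} → MAX(m.qty)=200
  3: ids {4, 12} → MAX(m.qty)=150

Uma | 187 ; Liam | 200 ; Dana | 150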